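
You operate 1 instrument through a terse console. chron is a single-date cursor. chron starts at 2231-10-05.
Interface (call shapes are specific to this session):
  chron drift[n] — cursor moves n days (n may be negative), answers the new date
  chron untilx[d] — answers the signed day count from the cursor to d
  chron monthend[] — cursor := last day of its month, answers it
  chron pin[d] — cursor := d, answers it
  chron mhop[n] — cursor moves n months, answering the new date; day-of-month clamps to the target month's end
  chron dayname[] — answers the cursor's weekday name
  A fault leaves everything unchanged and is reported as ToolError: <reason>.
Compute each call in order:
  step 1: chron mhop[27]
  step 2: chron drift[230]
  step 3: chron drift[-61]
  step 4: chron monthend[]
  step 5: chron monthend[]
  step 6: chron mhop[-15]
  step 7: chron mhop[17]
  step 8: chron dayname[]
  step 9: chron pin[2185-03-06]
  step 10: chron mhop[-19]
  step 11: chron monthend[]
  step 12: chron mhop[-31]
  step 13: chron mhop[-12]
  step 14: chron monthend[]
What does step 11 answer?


Next I call chron mhop on n='27', giving 2234-01-05.
Now I run chron drift on n='230', and see 2234-08-23.
Calling chron drift on n='-61', and see 2234-06-23.
Now I run chron monthend(), → 2234-06-30.
I call chron monthend(), and see 2234-06-30.
I try chron mhop on n='-15', yielding 2233-03-30.
I try chron mhop on n='17': 2234-08-30.
Using chron dayname, and observe Saturday.
Next I call chron pin on d='2185-03-06', → 2185-03-06.
Then chron mhop on n='-19': 2183-08-06.
Using chron monthend, and observe 2183-08-31.
Then chron mhop on n='-31', and observe 2181-01-31.
I run chron mhop on n='-12', and get 2180-01-31.
I use chron monthend(): 2180-01-31.

Answer: 2183-08-31


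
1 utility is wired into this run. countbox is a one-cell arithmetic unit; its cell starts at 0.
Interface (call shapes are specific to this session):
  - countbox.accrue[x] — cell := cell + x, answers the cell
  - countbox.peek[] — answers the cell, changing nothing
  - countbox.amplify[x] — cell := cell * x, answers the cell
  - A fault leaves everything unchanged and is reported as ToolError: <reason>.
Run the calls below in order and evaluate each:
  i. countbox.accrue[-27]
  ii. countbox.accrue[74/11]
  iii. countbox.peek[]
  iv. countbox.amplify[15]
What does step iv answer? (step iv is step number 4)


Answer: -3345/11

Derivation:
==> accrue(x='-27')
<== -27
==> accrue(x='74/11')
<== -223/11
==> peek()
<== -223/11
==> amplify(x='15')
<== -3345/11


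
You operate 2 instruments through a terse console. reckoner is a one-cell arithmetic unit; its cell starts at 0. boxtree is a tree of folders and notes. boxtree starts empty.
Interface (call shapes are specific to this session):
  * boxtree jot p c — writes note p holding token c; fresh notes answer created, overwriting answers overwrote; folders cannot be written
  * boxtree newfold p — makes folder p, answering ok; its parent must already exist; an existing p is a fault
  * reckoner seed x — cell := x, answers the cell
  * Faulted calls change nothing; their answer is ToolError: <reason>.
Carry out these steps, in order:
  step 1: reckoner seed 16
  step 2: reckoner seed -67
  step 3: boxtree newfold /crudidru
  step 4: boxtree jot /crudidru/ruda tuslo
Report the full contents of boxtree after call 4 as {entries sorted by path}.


! 1. reckoner seed(16) -> 16
! 2. reckoner seed(-67) -> -67
! 3. boxtree newfold(/crudidru) -> ok
! 4. boxtree jot(/crudidru/ruda, tuslo) -> created

Answer: {crudidru/, crudidru/ruda=tuslo}


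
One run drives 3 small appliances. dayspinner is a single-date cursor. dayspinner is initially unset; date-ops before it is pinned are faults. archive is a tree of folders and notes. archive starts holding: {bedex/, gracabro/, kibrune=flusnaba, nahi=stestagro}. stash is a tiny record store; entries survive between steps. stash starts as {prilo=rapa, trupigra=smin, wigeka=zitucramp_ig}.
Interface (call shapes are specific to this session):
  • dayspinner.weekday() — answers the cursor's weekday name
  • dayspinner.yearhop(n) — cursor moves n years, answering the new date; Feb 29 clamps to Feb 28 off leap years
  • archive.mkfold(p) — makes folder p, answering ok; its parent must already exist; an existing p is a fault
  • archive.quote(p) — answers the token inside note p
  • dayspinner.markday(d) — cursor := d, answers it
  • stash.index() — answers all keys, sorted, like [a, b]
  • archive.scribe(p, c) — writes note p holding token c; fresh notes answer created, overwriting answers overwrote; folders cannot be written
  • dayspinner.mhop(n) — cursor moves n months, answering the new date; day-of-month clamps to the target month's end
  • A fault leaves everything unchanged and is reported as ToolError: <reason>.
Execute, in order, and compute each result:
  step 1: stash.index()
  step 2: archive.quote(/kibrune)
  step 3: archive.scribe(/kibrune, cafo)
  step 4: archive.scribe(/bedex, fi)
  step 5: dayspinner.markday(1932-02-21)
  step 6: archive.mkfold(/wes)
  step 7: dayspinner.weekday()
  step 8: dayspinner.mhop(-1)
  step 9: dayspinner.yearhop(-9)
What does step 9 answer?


CALL stash.index[]
RET  [prilo, trupigra, wigeka]
CALL archive.quote[p=/kibrune]
RET  flusnaba
CALL archive.scribe[p=/kibrune; c=cafo]
RET  overwrote
CALL archive.scribe[p=/bedex; c=fi]
RET  ToolError: is a directory
CALL dayspinner.markday[d=1932-02-21]
RET  1932-02-21
CALL archive.mkfold[p=/wes]
RET  ok
CALL dayspinner.weekday[]
RET  Sunday
CALL dayspinner.mhop[n=-1]
RET  1932-01-21
CALL dayspinner.yearhop[n=-9]
RET  1923-01-21

Answer: 1923-01-21


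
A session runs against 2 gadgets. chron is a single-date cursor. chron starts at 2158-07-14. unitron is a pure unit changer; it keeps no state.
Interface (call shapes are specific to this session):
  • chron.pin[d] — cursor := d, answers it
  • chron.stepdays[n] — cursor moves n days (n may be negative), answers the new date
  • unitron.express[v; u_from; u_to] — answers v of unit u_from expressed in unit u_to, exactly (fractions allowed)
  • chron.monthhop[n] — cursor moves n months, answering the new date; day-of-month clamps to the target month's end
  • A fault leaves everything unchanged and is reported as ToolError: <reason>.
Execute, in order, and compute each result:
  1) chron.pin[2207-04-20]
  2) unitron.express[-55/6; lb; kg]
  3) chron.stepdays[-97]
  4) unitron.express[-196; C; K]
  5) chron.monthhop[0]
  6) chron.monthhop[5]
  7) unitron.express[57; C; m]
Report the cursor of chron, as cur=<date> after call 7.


Answer: cur=2207-06-13

Derivation:
Step: pin[d: 2207-04-20]
Result: 2207-04-20
Step: express[v: -55/6; u_from: lb; u_to: kg]
Result: -498951607/120000000
Step: stepdays[n: -97]
Result: 2207-01-13
Step: express[v: -196; u_from: C; u_to: K]
Result: 1543/20
Step: monthhop[n: 0]
Result: 2207-01-13
Step: monthhop[n: 5]
Result: 2207-06-13
Step: express[v: 57; u_from: C; u_to: m]
Result: ToolError: incompatible units


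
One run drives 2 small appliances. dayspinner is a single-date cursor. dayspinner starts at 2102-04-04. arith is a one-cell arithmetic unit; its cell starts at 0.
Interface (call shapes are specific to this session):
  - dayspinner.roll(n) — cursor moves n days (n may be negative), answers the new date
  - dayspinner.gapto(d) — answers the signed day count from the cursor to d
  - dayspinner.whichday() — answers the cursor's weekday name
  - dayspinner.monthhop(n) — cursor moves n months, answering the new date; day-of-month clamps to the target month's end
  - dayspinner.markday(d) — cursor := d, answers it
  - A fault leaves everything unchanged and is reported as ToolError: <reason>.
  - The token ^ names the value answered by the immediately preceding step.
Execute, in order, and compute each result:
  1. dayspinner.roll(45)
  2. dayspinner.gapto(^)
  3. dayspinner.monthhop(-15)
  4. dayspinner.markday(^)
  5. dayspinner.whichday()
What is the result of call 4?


==> dayspinner.roll(45)
<== 2102-05-19
==> dayspinner.gapto(^)
<== 0
==> dayspinner.monthhop(-15)
<== 2101-02-19
==> dayspinner.markday(^)
<== 2101-02-19
==> dayspinner.whichday()
<== Saturday

Answer: 2101-02-19


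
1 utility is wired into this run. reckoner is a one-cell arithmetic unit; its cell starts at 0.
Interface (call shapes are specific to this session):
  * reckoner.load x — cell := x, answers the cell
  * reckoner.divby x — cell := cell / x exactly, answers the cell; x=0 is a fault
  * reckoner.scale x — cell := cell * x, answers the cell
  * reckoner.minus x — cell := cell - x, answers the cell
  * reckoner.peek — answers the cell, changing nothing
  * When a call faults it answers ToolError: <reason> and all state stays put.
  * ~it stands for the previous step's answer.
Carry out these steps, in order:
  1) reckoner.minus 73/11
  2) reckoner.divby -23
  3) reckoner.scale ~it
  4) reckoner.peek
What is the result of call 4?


I call minus passing x→73/11, — result: -73/11.
Calling divby passing x→-23, and get 73/253.
I invoke scale passing x→~it, and observe 5329/64009.
I invoke peek(), and observe 5329/64009.

Answer: 5329/64009


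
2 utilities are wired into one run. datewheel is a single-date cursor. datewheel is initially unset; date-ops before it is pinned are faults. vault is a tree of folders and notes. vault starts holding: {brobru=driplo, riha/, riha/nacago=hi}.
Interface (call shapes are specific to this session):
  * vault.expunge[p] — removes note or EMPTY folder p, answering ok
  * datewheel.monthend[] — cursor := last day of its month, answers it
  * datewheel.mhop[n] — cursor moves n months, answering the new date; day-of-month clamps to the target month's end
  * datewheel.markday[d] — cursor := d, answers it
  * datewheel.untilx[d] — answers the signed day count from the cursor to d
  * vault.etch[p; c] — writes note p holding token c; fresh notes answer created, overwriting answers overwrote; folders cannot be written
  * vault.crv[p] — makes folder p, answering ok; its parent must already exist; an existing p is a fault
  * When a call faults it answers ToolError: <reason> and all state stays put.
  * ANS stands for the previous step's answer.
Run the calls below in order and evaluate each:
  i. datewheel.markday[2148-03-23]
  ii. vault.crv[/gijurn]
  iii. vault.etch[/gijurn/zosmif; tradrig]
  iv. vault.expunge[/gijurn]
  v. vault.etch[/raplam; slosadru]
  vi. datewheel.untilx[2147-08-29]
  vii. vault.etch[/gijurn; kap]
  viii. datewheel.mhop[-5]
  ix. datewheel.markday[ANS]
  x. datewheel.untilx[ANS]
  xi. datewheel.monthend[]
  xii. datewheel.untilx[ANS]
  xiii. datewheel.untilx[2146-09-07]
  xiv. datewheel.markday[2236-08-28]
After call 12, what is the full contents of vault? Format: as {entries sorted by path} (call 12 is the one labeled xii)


Do: markday[2148-03-23]
See: 2148-03-23
Do: crv[/gijurn]
See: ok
Do: etch[/gijurn/zosmif; tradrig]
See: created
Do: expunge[/gijurn]
See: ToolError: not empty
Do: etch[/raplam; slosadru]
See: created
Do: untilx[2147-08-29]
See: -207
Do: etch[/gijurn; kap]
See: ToolError: is a directory
Do: mhop[-5]
See: 2147-10-23
Do: markday[ANS]
See: 2147-10-23
Do: untilx[ANS]
See: 0
Do: monthend[]
See: 2147-10-31
Do: untilx[ANS]
See: 0
Do: untilx[2146-09-07]
See: -419
Do: markday[2236-08-28]
See: 2236-08-28

Answer: {brobru=driplo, gijurn/, gijurn/zosmif=tradrig, raplam=slosadru, riha/, riha/nacago=hi}


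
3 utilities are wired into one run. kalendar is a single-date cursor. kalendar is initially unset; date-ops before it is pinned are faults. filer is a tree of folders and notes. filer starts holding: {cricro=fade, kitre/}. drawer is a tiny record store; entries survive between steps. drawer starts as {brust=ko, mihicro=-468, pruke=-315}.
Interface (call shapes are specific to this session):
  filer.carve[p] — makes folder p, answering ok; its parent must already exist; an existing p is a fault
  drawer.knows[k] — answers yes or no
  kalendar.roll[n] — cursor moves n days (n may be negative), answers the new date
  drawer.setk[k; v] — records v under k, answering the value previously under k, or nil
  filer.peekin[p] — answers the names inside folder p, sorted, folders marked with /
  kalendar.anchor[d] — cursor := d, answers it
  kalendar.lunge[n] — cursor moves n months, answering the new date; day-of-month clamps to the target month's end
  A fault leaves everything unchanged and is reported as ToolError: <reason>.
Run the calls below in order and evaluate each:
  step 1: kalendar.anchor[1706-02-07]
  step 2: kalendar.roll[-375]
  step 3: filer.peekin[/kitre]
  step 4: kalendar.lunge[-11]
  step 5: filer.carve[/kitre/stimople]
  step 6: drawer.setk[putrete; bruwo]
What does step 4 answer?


Answer: 1704-02-28

Derivation:
Step: kalendar.anchor[d='1706-02-07']
Result: 1706-02-07
Step: kalendar.roll[n='-375']
Result: 1705-01-28
Step: filer.peekin[p='/kitre']
Result: []
Step: kalendar.lunge[n='-11']
Result: 1704-02-28
Step: filer.carve[p='/kitre/stimople']
Result: ok
Step: drawer.setk[k='putrete'; v='bruwo']
Result: nil


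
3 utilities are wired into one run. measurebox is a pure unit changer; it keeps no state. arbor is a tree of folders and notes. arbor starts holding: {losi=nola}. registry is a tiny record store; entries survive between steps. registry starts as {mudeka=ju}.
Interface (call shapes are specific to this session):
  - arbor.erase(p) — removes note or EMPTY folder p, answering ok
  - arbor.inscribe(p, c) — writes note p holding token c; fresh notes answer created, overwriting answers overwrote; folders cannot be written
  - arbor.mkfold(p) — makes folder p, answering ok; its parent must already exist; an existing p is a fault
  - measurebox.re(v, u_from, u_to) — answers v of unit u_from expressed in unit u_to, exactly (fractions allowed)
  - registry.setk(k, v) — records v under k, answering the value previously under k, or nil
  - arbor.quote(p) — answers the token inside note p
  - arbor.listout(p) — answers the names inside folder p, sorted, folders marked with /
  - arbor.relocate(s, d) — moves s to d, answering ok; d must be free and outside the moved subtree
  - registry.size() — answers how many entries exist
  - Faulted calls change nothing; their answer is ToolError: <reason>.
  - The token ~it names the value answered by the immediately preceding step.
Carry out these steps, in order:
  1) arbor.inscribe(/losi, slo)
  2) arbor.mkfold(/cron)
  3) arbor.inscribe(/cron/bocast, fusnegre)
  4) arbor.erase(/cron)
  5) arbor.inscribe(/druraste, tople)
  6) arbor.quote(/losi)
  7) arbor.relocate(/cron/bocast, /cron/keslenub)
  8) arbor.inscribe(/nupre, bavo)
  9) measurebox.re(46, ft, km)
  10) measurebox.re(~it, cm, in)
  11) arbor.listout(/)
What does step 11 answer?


-> arbor.inscribe(p→/losi, c→slo)
<- overwrote
-> arbor.mkfold(p→/cron)
<- ok
-> arbor.inscribe(p→/cron/bocast, c→fusnegre)
<- created
-> arbor.erase(p→/cron)
<- ToolError: not empty
-> arbor.inscribe(p→/druraste, c→tople)
<- created
-> arbor.quote(p→/losi)
<- slo
-> arbor.relocate(s→/cron/bocast, d→/cron/keslenub)
<- ok
-> arbor.inscribe(p→/nupre, c→bavo)
<- created
-> measurebox.re(v→46, u_from→ft, u_to→km)
<- 8763/625000
-> measurebox.re(v→~it, u_from→cm, u_to→in)
<- 69/12500
-> arbor.listout(p→/)
<- [cron/, druraste, losi, nupre]

Answer: [cron/, druraste, losi, nupre]


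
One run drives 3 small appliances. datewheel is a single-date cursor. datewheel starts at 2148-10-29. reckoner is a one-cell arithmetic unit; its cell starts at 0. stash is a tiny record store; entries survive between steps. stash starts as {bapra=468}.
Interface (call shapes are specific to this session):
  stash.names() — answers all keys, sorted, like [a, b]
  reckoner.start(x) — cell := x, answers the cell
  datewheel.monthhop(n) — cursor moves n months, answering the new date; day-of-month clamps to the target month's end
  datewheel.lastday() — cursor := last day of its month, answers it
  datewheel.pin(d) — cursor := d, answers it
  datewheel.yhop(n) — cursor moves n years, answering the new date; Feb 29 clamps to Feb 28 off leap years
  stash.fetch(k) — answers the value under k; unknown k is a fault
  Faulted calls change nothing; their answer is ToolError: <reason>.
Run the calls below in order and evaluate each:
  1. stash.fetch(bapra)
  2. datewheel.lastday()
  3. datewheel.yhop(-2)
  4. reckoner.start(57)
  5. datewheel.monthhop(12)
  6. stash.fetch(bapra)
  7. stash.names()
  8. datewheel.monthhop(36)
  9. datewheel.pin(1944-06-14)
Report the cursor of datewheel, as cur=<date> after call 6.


Answer: cur=2147-10-31

Derivation:
# stash.fetch(k='bapra') -> 468
# datewheel.lastday() -> 2148-10-31
# datewheel.yhop(n='-2') -> 2146-10-31
# reckoner.start(x='57') -> 57
# datewheel.monthhop(n='12') -> 2147-10-31
# stash.fetch(k='bapra') -> 468
# stash.names() -> [bapra]
# datewheel.monthhop(n='36') -> 2150-10-31
# datewheel.pin(d='1944-06-14') -> 1944-06-14


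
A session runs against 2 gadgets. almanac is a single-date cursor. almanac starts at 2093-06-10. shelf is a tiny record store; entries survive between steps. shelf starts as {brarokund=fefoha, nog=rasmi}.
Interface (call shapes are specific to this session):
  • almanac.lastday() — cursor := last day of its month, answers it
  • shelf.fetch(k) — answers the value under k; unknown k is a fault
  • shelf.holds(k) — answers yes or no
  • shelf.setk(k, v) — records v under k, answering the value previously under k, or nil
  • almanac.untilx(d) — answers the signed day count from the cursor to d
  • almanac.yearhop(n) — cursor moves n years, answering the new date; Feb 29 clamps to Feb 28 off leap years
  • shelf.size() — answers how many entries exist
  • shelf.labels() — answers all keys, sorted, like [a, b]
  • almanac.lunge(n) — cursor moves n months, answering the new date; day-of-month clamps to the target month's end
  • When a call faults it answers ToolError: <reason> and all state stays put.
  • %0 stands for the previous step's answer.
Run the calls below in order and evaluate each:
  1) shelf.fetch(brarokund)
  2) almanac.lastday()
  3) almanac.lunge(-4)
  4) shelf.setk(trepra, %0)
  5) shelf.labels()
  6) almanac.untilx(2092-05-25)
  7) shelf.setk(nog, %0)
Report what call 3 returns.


Answer: 2093-02-28

Derivation:
>>> shelf.fetch k='brarokund'
  fefoha
>>> almanac.lastday
  2093-06-30
>>> almanac.lunge n='-4'
  2093-02-28
>>> shelf.setk k='trepra' v='%0'
  nil
>>> shelf.labels
  [brarokund, nog, trepra]
>>> almanac.untilx d='2092-05-25'
  -279
>>> shelf.setk k='nog' v='%0'
  rasmi


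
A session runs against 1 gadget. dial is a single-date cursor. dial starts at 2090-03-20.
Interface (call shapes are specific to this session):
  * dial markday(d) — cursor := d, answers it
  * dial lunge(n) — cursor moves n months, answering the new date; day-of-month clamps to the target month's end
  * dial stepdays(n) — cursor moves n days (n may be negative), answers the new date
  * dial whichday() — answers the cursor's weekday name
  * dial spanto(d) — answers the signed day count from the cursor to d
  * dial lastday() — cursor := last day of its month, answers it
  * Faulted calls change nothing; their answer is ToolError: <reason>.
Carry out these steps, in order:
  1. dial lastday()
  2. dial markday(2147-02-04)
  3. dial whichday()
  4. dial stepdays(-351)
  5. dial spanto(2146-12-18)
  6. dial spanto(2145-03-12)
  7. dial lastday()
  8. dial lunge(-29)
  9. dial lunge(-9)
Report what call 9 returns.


> dial lastday
= 2090-03-31
> dial markday d: 2147-02-04
= 2147-02-04
> dial whichday
= Saturday
> dial stepdays n: -351
= 2146-02-18
> dial spanto d: 2146-12-18
= 303
> dial spanto d: 2145-03-12
= -343
> dial lastday
= 2146-02-28
> dial lunge n: -29
= 2143-09-28
> dial lunge n: -9
= 2142-12-28

Answer: 2142-12-28


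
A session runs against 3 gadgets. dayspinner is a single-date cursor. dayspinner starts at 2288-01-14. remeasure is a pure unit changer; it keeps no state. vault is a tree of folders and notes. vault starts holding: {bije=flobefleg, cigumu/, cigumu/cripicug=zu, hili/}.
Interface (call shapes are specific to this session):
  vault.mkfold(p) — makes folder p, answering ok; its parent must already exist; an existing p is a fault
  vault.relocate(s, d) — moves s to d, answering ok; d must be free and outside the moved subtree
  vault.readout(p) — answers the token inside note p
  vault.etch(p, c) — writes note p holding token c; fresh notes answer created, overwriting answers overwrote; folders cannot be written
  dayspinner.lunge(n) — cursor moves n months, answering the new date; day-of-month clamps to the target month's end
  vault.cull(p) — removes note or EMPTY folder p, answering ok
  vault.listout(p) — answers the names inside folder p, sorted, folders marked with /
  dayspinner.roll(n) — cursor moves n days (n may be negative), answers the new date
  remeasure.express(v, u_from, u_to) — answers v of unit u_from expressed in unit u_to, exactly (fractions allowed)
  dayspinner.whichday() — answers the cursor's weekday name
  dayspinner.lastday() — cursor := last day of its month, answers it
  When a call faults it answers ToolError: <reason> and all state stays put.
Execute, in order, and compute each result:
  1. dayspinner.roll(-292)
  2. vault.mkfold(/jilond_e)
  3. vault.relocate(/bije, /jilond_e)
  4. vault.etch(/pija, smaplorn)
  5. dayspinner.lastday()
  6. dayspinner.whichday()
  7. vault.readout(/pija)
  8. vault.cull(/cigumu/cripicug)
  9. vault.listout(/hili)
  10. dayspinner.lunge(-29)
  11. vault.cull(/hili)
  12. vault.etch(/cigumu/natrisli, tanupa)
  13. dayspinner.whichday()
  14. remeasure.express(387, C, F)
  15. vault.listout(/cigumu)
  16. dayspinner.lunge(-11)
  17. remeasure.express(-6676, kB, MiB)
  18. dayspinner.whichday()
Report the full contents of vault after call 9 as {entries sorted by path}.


CALL dayspinner.roll[n='-292']
RET  2287-03-28
CALL vault.mkfold[p='/jilond_e']
RET  ok
CALL vault.relocate[s='/bije'; d='/jilond_e']
RET  ToolError: exists
CALL vault.etch[p='/pija'; c='smaplorn']
RET  created
CALL dayspinner.lastday[]
RET  2287-03-31
CALL dayspinner.whichday[]
RET  Thursday
CALL vault.readout[p='/pija']
RET  smaplorn
CALL vault.cull[p='/cigumu/cripicug']
RET  ok
CALL vault.listout[p='/hili']
RET  []
CALL dayspinner.lunge[n='-29']
RET  2284-10-31
CALL vault.cull[p='/hili']
RET  ok
CALL vault.etch[p='/cigumu/natrisli'; c='tanupa']
RET  created
CALL dayspinner.whichday[]
RET  Friday
CALL remeasure.express[v='387'; u_from='C'; u_to='F']
RET  3643/5
CALL vault.listout[p='/cigumu']
RET  [natrisli]
CALL dayspinner.lunge[n='-11']
RET  2283-11-30
CALL remeasure.express[v='-6676'; u_from='kB'; u_to='MiB']
RET  -208625/32768
CALL dayspinner.whichday[]
RET  Friday

Answer: {bije=flobefleg, cigumu/, hili/, jilond_e/, pija=smaplorn}


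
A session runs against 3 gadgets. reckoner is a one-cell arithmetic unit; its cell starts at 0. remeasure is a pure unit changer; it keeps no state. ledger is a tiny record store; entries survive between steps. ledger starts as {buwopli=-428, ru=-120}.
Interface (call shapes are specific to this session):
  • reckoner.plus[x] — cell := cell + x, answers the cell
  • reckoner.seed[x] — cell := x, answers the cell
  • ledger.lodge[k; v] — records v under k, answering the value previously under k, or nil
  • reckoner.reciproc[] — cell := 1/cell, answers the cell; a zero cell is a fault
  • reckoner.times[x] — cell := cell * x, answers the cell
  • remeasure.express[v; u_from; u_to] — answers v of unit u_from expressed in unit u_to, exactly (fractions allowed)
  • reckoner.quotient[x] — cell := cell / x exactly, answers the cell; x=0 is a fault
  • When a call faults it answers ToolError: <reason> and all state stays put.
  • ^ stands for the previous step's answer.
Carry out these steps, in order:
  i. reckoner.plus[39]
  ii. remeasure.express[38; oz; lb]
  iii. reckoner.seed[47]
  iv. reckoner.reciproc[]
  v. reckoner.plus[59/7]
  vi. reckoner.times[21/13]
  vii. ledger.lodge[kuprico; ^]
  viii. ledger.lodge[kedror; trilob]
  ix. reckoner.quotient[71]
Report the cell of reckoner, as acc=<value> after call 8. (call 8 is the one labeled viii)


Answer: acc=8340/611

Derivation:
;; plus(x='39') == 39
;; express(v='38', u_from='oz', u_to='lb') == 19/8
;; seed(x='47') == 47
;; reciproc() == 1/47
;; plus(x='59/7') == 2780/329
;; times(x='21/13') == 8340/611
;; lodge(k='kuprico', v='^') == nil
;; lodge(k='kedror', v='trilob') == nil
;; quotient(x='71') == 8340/43381


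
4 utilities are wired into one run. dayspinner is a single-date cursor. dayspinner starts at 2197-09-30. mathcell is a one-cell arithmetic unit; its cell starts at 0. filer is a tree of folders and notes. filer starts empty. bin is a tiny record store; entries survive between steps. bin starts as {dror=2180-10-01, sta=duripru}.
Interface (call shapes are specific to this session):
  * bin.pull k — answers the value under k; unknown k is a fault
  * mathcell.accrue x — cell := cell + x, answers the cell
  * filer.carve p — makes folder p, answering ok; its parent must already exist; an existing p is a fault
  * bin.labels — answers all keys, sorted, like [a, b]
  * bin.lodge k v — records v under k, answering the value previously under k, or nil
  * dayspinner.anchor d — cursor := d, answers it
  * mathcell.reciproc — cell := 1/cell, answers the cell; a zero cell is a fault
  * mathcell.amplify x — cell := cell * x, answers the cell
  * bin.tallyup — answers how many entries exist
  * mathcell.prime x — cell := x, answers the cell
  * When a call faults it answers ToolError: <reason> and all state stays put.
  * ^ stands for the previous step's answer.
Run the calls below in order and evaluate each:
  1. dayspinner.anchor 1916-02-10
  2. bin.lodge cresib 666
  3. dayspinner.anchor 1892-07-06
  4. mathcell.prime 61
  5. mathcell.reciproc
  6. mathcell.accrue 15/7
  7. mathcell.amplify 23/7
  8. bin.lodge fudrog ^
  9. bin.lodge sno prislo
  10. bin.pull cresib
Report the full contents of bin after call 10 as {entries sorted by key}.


Answer: {cresib=666, dror=2180-10-01, fudrog=21206/2989, sno=prislo, sta=duripru}

Derivation:
·→ dayspinner.anchor(1916-02-10)
·← 1916-02-10
·→ bin.lodge(cresib, 666)
·← nil
·→ dayspinner.anchor(1892-07-06)
·← 1892-07-06
·→ mathcell.prime(61)
·← 61
·→ mathcell.reciproc()
·← 1/61
·→ mathcell.accrue(15/7)
·← 922/427
·→ mathcell.amplify(23/7)
·← 21206/2989
·→ bin.lodge(fudrog, ^)
·← nil
·→ bin.lodge(sno, prislo)
·← nil
·→ bin.pull(cresib)
·← 666


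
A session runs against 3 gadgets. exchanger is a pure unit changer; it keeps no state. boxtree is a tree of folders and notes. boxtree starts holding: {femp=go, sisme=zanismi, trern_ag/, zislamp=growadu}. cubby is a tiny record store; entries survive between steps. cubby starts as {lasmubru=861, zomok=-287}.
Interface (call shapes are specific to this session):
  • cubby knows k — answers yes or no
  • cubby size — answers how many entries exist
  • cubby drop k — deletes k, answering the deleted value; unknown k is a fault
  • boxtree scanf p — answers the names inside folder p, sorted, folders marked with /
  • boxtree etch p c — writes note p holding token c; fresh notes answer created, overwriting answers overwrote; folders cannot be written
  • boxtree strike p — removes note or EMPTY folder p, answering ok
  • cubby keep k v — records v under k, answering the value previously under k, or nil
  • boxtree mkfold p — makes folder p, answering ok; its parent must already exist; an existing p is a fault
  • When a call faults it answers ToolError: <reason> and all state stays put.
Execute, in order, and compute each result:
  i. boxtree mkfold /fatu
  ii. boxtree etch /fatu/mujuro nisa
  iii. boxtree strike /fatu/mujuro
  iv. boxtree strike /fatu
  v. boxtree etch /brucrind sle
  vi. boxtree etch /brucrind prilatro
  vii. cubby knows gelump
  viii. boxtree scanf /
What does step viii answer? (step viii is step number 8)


Answer: [brucrind, femp, sisme, trern_ag/, zislamp]

Derivation:
~$ boxtree mkfold p='/fatu'
[out] ok
~$ boxtree etch p='/fatu/mujuro' c='nisa'
[out] created
~$ boxtree strike p='/fatu/mujuro'
[out] ok
~$ boxtree strike p='/fatu'
[out] ok
~$ boxtree etch p='/brucrind' c='sle'
[out] created
~$ boxtree etch p='/brucrind' c='prilatro'
[out] overwrote
~$ cubby knows k='gelump'
[out] no
~$ boxtree scanf p='/'
[out] [brucrind, femp, sisme, trern_ag/, zislamp]


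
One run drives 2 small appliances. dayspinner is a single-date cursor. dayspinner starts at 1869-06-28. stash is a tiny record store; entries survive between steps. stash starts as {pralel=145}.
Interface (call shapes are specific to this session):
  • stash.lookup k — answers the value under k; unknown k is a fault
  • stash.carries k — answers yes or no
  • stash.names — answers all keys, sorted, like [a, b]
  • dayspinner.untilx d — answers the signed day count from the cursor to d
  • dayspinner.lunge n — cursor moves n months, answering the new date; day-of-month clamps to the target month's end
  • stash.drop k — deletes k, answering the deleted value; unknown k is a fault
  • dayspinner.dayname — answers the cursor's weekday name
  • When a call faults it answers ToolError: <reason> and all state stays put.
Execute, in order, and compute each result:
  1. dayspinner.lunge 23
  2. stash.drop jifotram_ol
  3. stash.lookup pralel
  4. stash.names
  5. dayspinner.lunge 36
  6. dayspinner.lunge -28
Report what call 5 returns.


Answer: 1874-05-28

Derivation:
Using dayspinner.lunge(23): 1871-05-28.
I run stash.drop(jifotram_ol), which returns ToolError: no such key jifotram_ol.
I call stash.lookup(pralel), and observe 145.
I run stash.names, and get [pralel].
Now I run dayspinner.lunge(36), which returns 1874-05-28.
I call dayspinner.lunge(-28), and see 1872-01-28.


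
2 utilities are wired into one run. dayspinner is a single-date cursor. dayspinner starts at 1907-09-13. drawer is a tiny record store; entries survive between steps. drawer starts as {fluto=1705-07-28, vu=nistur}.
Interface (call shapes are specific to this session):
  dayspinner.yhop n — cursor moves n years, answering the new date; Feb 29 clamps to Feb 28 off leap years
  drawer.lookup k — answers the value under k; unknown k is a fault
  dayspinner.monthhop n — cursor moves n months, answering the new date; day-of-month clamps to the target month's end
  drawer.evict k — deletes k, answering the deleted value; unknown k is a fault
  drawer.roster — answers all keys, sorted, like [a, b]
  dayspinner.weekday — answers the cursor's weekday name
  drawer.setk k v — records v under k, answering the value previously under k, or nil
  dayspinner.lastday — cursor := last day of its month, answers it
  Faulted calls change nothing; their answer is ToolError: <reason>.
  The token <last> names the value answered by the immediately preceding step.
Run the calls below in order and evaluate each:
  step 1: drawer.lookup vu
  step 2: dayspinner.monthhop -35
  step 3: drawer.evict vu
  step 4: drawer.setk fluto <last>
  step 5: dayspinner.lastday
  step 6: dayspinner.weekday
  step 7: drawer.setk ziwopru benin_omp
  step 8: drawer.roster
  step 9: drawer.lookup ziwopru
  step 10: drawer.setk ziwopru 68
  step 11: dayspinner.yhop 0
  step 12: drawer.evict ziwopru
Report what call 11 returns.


Answer: 1904-10-31

Derivation:
Do: lookup[k→vu]
See: nistur
Do: monthhop[n→-35]
See: 1904-10-13
Do: evict[k→vu]
See: nistur
Do: setk[k→fluto; v→<last>]
See: 1705-07-28
Do: lastday[]
See: 1904-10-31
Do: weekday[]
See: Monday
Do: setk[k→ziwopru; v→benin_omp]
See: nil
Do: roster[]
See: [fluto, ziwopru]
Do: lookup[k→ziwopru]
See: benin_omp
Do: setk[k→ziwopru; v→68]
See: benin_omp
Do: yhop[n→0]
See: 1904-10-31
Do: evict[k→ziwopru]
See: 68


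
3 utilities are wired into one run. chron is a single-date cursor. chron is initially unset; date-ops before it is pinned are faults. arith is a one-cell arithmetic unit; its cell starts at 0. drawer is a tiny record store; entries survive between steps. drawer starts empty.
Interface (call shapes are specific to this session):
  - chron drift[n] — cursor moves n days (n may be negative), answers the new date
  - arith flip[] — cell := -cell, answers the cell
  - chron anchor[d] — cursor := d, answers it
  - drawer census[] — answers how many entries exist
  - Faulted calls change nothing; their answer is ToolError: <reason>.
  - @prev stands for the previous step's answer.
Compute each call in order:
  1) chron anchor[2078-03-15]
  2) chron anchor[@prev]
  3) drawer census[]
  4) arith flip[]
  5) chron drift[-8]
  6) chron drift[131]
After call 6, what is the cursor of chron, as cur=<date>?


Answer: cur=2078-07-16

Derivation:
I use chron anchor on d→2078-03-15, → 2078-03-15.
Calling chron anchor on d→@prev, which returns 2078-03-15.
Using drawer census, → 0.
Invoking arith flip(), → 0.
Now I run chron drift on n→-8: 2078-03-07.
I run chron drift on n→131, and see 2078-07-16.


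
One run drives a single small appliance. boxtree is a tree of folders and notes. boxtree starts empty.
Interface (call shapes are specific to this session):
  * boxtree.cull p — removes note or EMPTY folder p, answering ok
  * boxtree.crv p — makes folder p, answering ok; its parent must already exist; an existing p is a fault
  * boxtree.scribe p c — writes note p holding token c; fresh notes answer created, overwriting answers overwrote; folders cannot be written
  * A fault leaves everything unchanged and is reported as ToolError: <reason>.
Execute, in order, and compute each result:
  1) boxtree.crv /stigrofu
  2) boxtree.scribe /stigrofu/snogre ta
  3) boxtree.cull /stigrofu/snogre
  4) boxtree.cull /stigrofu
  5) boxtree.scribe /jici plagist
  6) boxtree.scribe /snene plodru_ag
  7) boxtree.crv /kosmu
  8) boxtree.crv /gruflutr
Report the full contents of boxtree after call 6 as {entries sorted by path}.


Answer: {jici=plagist, snene=plodru_ag}

Derivation:
I call crv with p→/stigrofu, → ok.
I use scribe with p→/stigrofu/snogre, c→ta, yielding created.
Now I run cull with p→/stigrofu/snogre: ok.
I run cull with p→/stigrofu, yielding ok.
I call scribe with p→/jici, c→plagist: created.
Using scribe with p→/snene, c→plodru_ag, yielding created.
I invoke crv with p→/kosmu, — result: ok.
I use crv with p→/gruflutr, which returns ok.


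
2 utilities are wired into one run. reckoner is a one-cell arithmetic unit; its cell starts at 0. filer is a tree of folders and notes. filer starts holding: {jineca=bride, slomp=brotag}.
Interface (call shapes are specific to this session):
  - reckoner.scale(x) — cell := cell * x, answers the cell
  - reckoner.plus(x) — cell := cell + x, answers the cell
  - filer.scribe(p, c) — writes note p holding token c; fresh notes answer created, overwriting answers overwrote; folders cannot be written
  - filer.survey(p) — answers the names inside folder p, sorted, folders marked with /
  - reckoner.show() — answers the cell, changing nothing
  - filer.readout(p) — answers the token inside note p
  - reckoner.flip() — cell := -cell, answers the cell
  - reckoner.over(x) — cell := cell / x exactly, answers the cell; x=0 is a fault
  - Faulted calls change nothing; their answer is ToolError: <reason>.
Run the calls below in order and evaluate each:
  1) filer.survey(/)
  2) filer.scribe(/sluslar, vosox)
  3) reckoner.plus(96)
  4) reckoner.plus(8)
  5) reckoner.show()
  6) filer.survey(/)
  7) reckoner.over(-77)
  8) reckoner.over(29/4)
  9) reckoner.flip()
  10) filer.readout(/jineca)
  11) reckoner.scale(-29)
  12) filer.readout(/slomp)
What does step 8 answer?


Answer: -416/2233

Derivation:
Step: survey[/]
Result: [jineca, slomp]
Step: scribe[/sluslar; vosox]
Result: created
Step: plus[96]
Result: 96
Step: plus[8]
Result: 104
Step: show[]
Result: 104
Step: survey[/]
Result: [jineca, slomp, sluslar]
Step: over[-77]
Result: -104/77
Step: over[29/4]
Result: -416/2233
Step: flip[]
Result: 416/2233
Step: readout[/jineca]
Result: bride
Step: scale[-29]
Result: -416/77
Step: readout[/slomp]
Result: brotag


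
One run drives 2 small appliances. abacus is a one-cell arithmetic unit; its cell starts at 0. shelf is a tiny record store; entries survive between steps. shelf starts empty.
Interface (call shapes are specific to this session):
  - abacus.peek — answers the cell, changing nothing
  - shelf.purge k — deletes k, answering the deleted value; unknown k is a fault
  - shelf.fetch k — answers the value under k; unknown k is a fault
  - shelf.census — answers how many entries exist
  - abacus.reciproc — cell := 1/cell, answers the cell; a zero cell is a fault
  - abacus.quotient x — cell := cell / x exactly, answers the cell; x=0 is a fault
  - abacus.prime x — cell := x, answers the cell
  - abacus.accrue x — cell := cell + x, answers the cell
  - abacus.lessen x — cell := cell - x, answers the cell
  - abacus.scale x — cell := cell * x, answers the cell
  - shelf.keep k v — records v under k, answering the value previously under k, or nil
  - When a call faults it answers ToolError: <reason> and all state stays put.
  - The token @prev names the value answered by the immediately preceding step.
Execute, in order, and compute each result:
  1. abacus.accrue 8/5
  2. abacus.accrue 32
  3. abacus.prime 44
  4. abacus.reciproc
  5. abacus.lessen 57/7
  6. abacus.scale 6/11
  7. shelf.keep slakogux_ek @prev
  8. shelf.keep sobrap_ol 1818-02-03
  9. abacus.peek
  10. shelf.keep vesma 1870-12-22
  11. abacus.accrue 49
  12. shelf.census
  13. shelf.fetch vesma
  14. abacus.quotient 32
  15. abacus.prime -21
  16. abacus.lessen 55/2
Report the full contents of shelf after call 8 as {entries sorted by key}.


Answer: {slakogux_ek=-7503/1694, sobrap_ol=1818-02-03}

Derivation:
→ abacus.accrue(x→8/5)
← 8/5
→ abacus.accrue(x→32)
← 168/5
→ abacus.prime(x→44)
← 44
→ abacus.reciproc()
← 1/44
→ abacus.lessen(x→57/7)
← -2501/308
→ abacus.scale(x→6/11)
← -7503/1694
→ shelf.keep(k→slakogux_ek, v→@prev)
← nil
→ shelf.keep(k→sobrap_ol, v→1818-02-03)
← nil
→ abacus.peek()
← -7503/1694
→ shelf.keep(k→vesma, v→1870-12-22)
← nil
→ abacus.accrue(x→49)
← 75503/1694
→ shelf.census()
← 3
→ shelf.fetch(k→vesma)
← 1870-12-22
→ abacus.quotient(x→32)
← 75503/54208
→ abacus.prime(x→-21)
← -21
→ abacus.lessen(x→55/2)
← -97/2


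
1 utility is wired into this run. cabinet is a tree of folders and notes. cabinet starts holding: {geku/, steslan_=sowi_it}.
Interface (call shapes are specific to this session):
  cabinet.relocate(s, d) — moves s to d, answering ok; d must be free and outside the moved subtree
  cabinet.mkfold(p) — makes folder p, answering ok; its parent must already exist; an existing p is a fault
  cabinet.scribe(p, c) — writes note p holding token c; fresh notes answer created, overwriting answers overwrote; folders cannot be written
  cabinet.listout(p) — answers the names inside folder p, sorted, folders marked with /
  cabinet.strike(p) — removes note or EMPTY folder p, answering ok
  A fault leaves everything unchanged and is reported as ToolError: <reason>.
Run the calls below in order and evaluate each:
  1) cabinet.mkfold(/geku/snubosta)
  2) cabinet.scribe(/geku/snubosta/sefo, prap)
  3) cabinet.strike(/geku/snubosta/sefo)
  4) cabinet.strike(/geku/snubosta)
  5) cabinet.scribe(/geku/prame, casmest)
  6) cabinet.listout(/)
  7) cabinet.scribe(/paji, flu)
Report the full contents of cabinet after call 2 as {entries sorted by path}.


Answer: {geku/, geku/snubosta/, geku/snubosta/sefo=prap, steslan_=sowi_it}

Derivation:
$ cabinet.mkfold p='/geku/snubosta'
[out] ok
$ cabinet.scribe p='/geku/snubosta/sefo' c='prap'
[out] created
$ cabinet.strike p='/geku/snubosta/sefo'
[out] ok
$ cabinet.strike p='/geku/snubosta'
[out] ok
$ cabinet.scribe p='/geku/prame' c='casmest'
[out] created
$ cabinet.listout p='/'
[out] [geku/, steslan_]
$ cabinet.scribe p='/paji' c='flu'
[out] created


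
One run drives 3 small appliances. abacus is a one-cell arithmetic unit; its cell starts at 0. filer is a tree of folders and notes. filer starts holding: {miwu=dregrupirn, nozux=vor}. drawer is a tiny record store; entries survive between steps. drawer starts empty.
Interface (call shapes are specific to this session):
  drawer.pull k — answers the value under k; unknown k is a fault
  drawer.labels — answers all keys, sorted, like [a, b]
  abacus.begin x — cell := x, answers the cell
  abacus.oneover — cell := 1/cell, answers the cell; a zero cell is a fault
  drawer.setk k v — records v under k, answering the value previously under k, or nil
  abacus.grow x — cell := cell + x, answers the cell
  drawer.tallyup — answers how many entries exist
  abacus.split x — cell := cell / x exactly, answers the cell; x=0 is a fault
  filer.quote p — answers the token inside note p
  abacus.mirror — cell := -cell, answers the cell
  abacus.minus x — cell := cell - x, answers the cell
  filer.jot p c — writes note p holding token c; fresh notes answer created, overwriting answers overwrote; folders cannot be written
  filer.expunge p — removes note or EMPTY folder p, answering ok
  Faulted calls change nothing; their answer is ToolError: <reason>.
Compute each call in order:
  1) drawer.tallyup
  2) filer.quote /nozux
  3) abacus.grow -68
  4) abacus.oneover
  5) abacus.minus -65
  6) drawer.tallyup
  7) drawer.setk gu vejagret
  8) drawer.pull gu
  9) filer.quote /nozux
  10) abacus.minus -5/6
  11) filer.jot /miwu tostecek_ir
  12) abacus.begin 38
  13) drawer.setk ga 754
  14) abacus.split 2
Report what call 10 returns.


Answer: 13427/204

Derivation:
==> drawer.tallyup()
<== 0
==> filer.quote(/nozux)
<== vor
==> abacus.grow(-68)
<== -68
==> abacus.oneover()
<== -1/68
==> abacus.minus(-65)
<== 4419/68
==> drawer.tallyup()
<== 0
==> drawer.setk(gu, vejagret)
<== nil
==> drawer.pull(gu)
<== vejagret
==> filer.quote(/nozux)
<== vor
==> abacus.minus(-5/6)
<== 13427/204
==> filer.jot(/miwu, tostecek_ir)
<== overwrote
==> abacus.begin(38)
<== 38
==> drawer.setk(ga, 754)
<== nil
==> abacus.split(2)
<== 19
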